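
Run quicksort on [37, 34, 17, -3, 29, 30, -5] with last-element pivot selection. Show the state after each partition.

Partition 1: pivot=-5 at index 0 -> [-5, 34, 17, -3, 29, 30, 37]
Partition 2: pivot=37 at index 6 -> [-5, 34, 17, -3, 29, 30, 37]
Partition 3: pivot=30 at index 4 -> [-5, 17, -3, 29, 30, 34, 37]
Partition 4: pivot=29 at index 3 -> [-5, 17, -3, 29, 30, 34, 37]
Partition 5: pivot=-3 at index 1 -> [-5, -3, 17, 29, 30, 34, 37]


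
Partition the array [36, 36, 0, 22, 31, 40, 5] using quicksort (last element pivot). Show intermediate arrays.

Partition 1: pivot=5 at index 1 -> [0, 5, 36, 22, 31, 40, 36]
Partition 2: pivot=36 at index 5 -> [0, 5, 36, 22, 31, 36, 40]
Partition 3: pivot=31 at index 3 -> [0, 5, 22, 31, 36, 36, 40]


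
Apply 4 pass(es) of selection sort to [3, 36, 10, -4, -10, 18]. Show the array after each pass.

Pass 1: Select minimum -10 at index 4, swap -> [-10, 36, 10, -4, 3, 18]
Pass 2: Select minimum -4 at index 3, swap -> [-10, -4, 10, 36, 3, 18]
Pass 3: Select minimum 3 at index 4, swap -> [-10, -4, 3, 36, 10, 18]
Pass 4: Select minimum 10 at index 4, swap -> [-10, -4, 3, 10, 36, 18]


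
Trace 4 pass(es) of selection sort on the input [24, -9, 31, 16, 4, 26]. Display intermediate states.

Pass 1: Select minimum -9 at index 1, swap -> [-9, 24, 31, 16, 4, 26]
Pass 2: Select minimum 4 at index 4, swap -> [-9, 4, 31, 16, 24, 26]
Pass 3: Select minimum 16 at index 3, swap -> [-9, 4, 16, 31, 24, 26]
Pass 4: Select minimum 24 at index 4, swap -> [-9, 4, 16, 24, 31, 26]


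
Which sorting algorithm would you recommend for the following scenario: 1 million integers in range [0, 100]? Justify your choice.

Best choice: Counting sort
Reason: O(n + k) where k=100 is small; linear time beats O(n log n)


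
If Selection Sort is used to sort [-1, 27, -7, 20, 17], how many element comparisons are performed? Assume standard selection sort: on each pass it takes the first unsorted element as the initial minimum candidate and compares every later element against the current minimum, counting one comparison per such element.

Pass 1: scan indices 1..4 for the minimum = 4 comparison(s); min is -7, place at index 0 -> [-7, 27, -1, 20, 17]
Pass 2: scan indices 2..4 for the minimum = 3 comparison(s); min is -1, place at index 1 -> [-7, -1, 27, 20, 17]
Pass 3: scan indices 3..4 for the minimum = 2 comparison(s); min is 17, place at index 2 -> [-7, -1, 17, 20, 27]
Pass 4: scan indices 4..4 for the minimum = 1 comparison(s); min is 20, place at index 3 -> [-7, -1, 17, 20, 27]
Selection sort always scans the whole unsorted suffix, so the count is (n-1) + (n-2) + ... + 1 = n(n-1)/2 = 5*4/2 = 10 regardless of the input order.
Total comparisons: 4 + 3 + 2 + 1 = 10


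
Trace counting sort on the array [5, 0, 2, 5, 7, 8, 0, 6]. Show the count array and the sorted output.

Count array: [2, 0, 1, 0, 0, 2, 1, 1, 1]
(count[i] = number of elements equal to i)
Cumulative count: [2, 2, 3, 3, 3, 5, 6, 7, 8]
Sorted: [0, 0, 2, 5, 5, 6, 7, 8]


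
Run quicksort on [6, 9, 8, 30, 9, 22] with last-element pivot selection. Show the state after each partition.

Partition 1: pivot=22 at index 4 -> [6, 9, 8, 9, 22, 30]
Partition 2: pivot=9 at index 3 -> [6, 9, 8, 9, 22, 30]
Partition 3: pivot=8 at index 1 -> [6, 8, 9, 9, 22, 30]


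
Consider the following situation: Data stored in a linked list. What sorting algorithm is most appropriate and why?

Best choice: Merge sort
Reason: Merge sort doesn't require random access; can be done in O(1) extra space for linked lists


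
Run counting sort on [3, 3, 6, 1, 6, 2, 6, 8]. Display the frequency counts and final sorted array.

Count array: [0, 1, 1, 2, 0, 0, 3, 0, 1]
(count[i] = number of elements equal to i)
Cumulative count: [0, 1, 2, 4, 4, 4, 7, 7, 8]
Sorted: [1, 2, 3, 3, 6, 6, 6, 8]


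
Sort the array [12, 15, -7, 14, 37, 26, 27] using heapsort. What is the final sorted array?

Build heap: [37, 15, 27, 14, 12, 26, -7]
Extract 37: [27, 15, 26, 14, 12, -7, 37]
Extract 27: [26, 15, -7, 14, 12, 27, 37]
Extract 26: [15, 14, -7, 12, 26, 27, 37]
Extract 15: [14, 12, -7, 15, 26, 27, 37]
Extract 14: [12, -7, 14, 15, 26, 27, 37]
Extract 12: [-7, 12, 14, 15, 26, 27, 37]


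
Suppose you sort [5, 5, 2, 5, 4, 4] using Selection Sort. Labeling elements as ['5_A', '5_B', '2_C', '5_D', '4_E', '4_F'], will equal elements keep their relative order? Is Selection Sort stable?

Trace Selection Sort on the labeled array (the key is the number; the letter only tracks identity):
  Pass 1: minimum of unsorted part is 2_C at index 2; swap it with 5_A at index 0 -> [2_C, 5_B, 5_A, 5_D, 4_E, 4_F]
  Pass 2: minimum of unsorted part is 4_E at index 4; swap it with 5_B at index 1 -> [2_C, 4_E, 5_A, 5_D, 5_B, 4_F]
  Pass 3: minimum of unsorted part is 4_F at index 5; swap it with 5_A at index 2 -> [2_C, 4_E, 4_F, 5_D, 5_B, 5_A]
  Pass 4: minimum 5_D is already at index 3; no swap -> [2_C, 4_E, 4_F, 5_D, 5_B, 5_A]
  Pass 5: minimum 5_B is already at index 4; no swap -> [2_C, 4_E, 4_F, 5_D, 5_B, 5_A]
Final order: [2_C, 4_E, 4_F, 5_D, 5_B, 5_A]
Equal keys:
  value 4: originally 4_E, 4_F; after sorting 4_E, 4_F -> order preserved
  value 5: originally 5_A, 5_B, 5_D; after sorting 5_D, 5_B, 5_A -> order changed
Equal keys were reordered, so Selection Sort is not stable: the long-range swap that moves the minimum into place can carry an element past an equal key. (One such input is enough; an unstable sort may happen to preserve order on other inputs, but it gives no guarantee.)
Answer: Not stable


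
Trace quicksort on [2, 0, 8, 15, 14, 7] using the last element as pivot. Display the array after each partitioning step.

Partition 1: pivot=7 at index 2 -> [2, 0, 7, 15, 14, 8]
Partition 2: pivot=0 at index 0 -> [0, 2, 7, 15, 14, 8]
Partition 3: pivot=8 at index 3 -> [0, 2, 7, 8, 14, 15]
Partition 4: pivot=15 at index 5 -> [0, 2, 7, 8, 14, 15]


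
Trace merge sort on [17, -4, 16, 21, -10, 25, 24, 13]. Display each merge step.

Divide and conquer:
  Merge [17] + [-4] -> [-4, 17]
  Merge [16] + [21] -> [16, 21]
  Merge [-4, 17] + [16, 21] -> [-4, 16, 17, 21]
  Merge [-10] + [25] -> [-10, 25]
  Merge [24] + [13] -> [13, 24]
  Merge [-10, 25] + [13, 24] -> [-10, 13, 24, 25]
  Merge [-4, 16, 17, 21] + [-10, 13, 24, 25] -> [-10, -4, 13, 16, 17, 21, 24, 25]


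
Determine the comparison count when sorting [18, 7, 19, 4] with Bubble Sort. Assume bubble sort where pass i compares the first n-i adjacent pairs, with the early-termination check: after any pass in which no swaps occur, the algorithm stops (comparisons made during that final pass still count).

Pass 1: compare adjacent pairs (0,1)..(2,3) = 3 comparison(s), 2 swap(s) -> [7, 18, 4, 19]
Pass 2: compare adjacent pairs (0,1)..(1,2) = 2 comparison(s), 1 swap(s) -> [7, 4, 18, 19]
Pass 3: compare adjacent pairs (0,1)..(0,1) = 1 comparison(s), 1 swap(s) -> [4, 7, 18, 19]
Every pass made at least one swap, so all n-1 passes run.
Total comparisons: 3 + 2 + 1 = 6


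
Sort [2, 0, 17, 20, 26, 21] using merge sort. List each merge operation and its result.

Divide and conquer:
  Merge [0] + [17] -> [0, 17]
  Merge [2] + [0, 17] -> [0, 2, 17]
  Merge [26] + [21] -> [21, 26]
  Merge [20] + [21, 26] -> [20, 21, 26]
  Merge [0, 2, 17] + [20, 21, 26] -> [0, 2, 17, 20, 21, 26]


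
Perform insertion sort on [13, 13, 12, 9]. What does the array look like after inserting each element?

First element 13 is already 'sorted'
Insert 13: shifted 0 elements -> [13, 13, 12, 9]
Insert 12: shifted 2 elements -> [12, 13, 13, 9]
Insert 9: shifted 3 elements -> [9, 12, 13, 13]


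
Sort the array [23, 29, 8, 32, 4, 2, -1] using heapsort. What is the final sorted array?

Build heap: [32, 29, 8, 23, 4, 2, -1]
Extract 32: [29, 23, 8, -1, 4, 2, 32]
Extract 29: [23, 4, 8, -1, 2, 29, 32]
Extract 23: [8, 4, 2, -1, 23, 29, 32]
Extract 8: [4, -1, 2, 8, 23, 29, 32]
Extract 4: [2, -1, 4, 8, 23, 29, 32]
Extract 2: [-1, 2, 4, 8, 23, 29, 32]


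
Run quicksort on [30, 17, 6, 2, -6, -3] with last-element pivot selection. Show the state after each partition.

Partition 1: pivot=-3 at index 1 -> [-6, -3, 6, 2, 30, 17]
Partition 2: pivot=17 at index 4 -> [-6, -3, 6, 2, 17, 30]
Partition 3: pivot=2 at index 2 -> [-6, -3, 2, 6, 17, 30]


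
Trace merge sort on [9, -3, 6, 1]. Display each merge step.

Divide and conquer:
  Merge [9] + [-3] -> [-3, 9]
  Merge [6] + [1] -> [1, 6]
  Merge [-3, 9] + [1, 6] -> [-3, 1, 6, 9]


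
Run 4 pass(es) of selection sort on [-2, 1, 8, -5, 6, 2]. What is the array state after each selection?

Pass 1: Select minimum -5 at index 3, swap -> [-5, 1, 8, -2, 6, 2]
Pass 2: Select minimum -2 at index 3, swap -> [-5, -2, 8, 1, 6, 2]
Pass 3: Select minimum 1 at index 3, swap -> [-5, -2, 1, 8, 6, 2]
Pass 4: Select minimum 2 at index 5, swap -> [-5, -2, 1, 2, 6, 8]


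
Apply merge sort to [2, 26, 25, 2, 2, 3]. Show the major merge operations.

Divide and conquer:
  Merge [26] + [25] -> [25, 26]
  Merge [2] + [25, 26] -> [2, 25, 26]
  Merge [2] + [3] -> [2, 3]
  Merge [2] + [2, 3] -> [2, 2, 3]
  Merge [2, 25, 26] + [2, 2, 3] -> [2, 2, 2, 3, 25, 26]


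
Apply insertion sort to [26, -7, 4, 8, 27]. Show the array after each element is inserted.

First element 26 is already 'sorted'
Insert -7: shifted 1 elements -> [-7, 26, 4, 8, 27]
Insert 4: shifted 1 elements -> [-7, 4, 26, 8, 27]
Insert 8: shifted 1 elements -> [-7, 4, 8, 26, 27]
Insert 27: shifted 0 elements -> [-7, 4, 8, 26, 27]


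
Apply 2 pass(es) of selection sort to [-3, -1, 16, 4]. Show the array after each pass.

Pass 1: Select minimum -3 at index 0, swap -> [-3, -1, 16, 4]
Pass 2: Select minimum -1 at index 1, swap -> [-3, -1, 16, 4]


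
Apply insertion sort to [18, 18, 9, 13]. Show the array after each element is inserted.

First element 18 is already 'sorted'
Insert 18: shifted 0 elements -> [18, 18, 9, 13]
Insert 9: shifted 2 elements -> [9, 18, 18, 13]
Insert 13: shifted 2 elements -> [9, 13, 18, 18]


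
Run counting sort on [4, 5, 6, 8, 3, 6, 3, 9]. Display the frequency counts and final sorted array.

Count array: [0, 0, 0, 2, 1, 1, 2, 0, 1, 1]
(count[i] = number of elements equal to i)
Cumulative count: [0, 0, 0, 2, 3, 4, 6, 6, 7, 8]
Sorted: [3, 3, 4, 5, 6, 6, 8, 9]


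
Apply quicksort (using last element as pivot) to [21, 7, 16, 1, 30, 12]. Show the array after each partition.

Partition 1: pivot=12 at index 2 -> [7, 1, 12, 21, 30, 16]
Partition 2: pivot=1 at index 0 -> [1, 7, 12, 21, 30, 16]
Partition 3: pivot=16 at index 3 -> [1, 7, 12, 16, 30, 21]
Partition 4: pivot=21 at index 4 -> [1, 7, 12, 16, 21, 30]


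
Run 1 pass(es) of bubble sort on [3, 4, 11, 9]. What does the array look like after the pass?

After pass 1: [3, 4, 9, 11] (1 swaps)
Total swaps: 1


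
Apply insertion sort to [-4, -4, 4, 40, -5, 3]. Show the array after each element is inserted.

First element -4 is already 'sorted'
Insert -4: shifted 0 elements -> [-4, -4, 4, 40, -5, 3]
Insert 4: shifted 0 elements -> [-4, -4, 4, 40, -5, 3]
Insert 40: shifted 0 elements -> [-4, -4, 4, 40, -5, 3]
Insert -5: shifted 4 elements -> [-5, -4, -4, 4, 40, 3]
Insert 3: shifted 2 elements -> [-5, -4, -4, 3, 4, 40]


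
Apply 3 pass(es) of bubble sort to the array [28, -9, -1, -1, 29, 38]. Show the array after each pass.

After pass 1: [-9, -1, -1, 28, 29, 38] (3 swaps)
After pass 2: [-9, -1, -1, 28, 29, 38] (0 swaps)
After pass 3: [-9, -1, -1, 28, 29, 38] (0 swaps)
Total swaps: 3


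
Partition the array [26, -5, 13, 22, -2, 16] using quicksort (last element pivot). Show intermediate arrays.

Partition 1: pivot=16 at index 3 -> [-5, 13, -2, 16, 26, 22]
Partition 2: pivot=-2 at index 1 -> [-5, -2, 13, 16, 26, 22]
Partition 3: pivot=22 at index 4 -> [-5, -2, 13, 16, 22, 26]


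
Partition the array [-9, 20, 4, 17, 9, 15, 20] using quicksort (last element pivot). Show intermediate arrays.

Partition 1: pivot=20 at index 6 -> [-9, 20, 4, 17, 9, 15, 20]
Partition 2: pivot=15 at index 3 -> [-9, 4, 9, 15, 20, 17, 20]
Partition 3: pivot=9 at index 2 -> [-9, 4, 9, 15, 20, 17, 20]
Partition 4: pivot=4 at index 1 -> [-9, 4, 9, 15, 20, 17, 20]
Partition 5: pivot=17 at index 4 -> [-9, 4, 9, 15, 17, 20, 20]


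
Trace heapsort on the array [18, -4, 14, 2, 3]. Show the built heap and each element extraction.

Build heap: [18, 3, 14, 2, -4]
Extract 18: [14, 3, -4, 2, 18]
Extract 14: [3, 2, -4, 14, 18]
Extract 3: [2, -4, 3, 14, 18]
Extract 2: [-4, 2, 3, 14, 18]


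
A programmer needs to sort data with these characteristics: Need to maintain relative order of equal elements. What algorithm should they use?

Best choice: Merge sort or Insertion sort
Reason: Both are stable; quicksort and heapsort are not stable


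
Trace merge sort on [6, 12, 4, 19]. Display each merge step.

Divide and conquer:
  Merge [6] + [12] -> [6, 12]
  Merge [4] + [19] -> [4, 19]
  Merge [6, 12] + [4, 19] -> [4, 6, 12, 19]


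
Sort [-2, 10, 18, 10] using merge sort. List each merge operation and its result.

Divide and conquer:
  Merge [-2] + [10] -> [-2, 10]
  Merge [18] + [10] -> [10, 18]
  Merge [-2, 10] + [10, 18] -> [-2, 10, 10, 18]


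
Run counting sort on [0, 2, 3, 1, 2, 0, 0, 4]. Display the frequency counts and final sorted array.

Count array: [3, 1, 2, 1, 1]
(count[i] = number of elements equal to i)
Cumulative count: [3, 4, 6, 7, 8]
Sorted: [0, 0, 0, 1, 2, 2, 3, 4]


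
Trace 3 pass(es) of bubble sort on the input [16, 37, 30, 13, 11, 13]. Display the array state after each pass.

After pass 1: [16, 30, 13, 11, 13, 37] (4 swaps)
After pass 2: [16, 13, 11, 13, 30, 37] (3 swaps)
After pass 3: [13, 11, 13, 16, 30, 37] (3 swaps)
Total swaps: 10


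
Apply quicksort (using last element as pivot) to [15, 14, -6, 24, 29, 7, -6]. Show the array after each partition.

Partition 1: pivot=-6 at index 1 -> [-6, -6, 15, 24, 29, 7, 14]
Partition 2: pivot=14 at index 3 -> [-6, -6, 7, 14, 29, 15, 24]
Partition 3: pivot=24 at index 5 -> [-6, -6, 7, 14, 15, 24, 29]


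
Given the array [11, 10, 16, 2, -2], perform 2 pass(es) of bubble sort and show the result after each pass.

After pass 1: [10, 11, 2, -2, 16] (3 swaps)
After pass 2: [10, 2, -2, 11, 16] (2 swaps)
Total swaps: 5


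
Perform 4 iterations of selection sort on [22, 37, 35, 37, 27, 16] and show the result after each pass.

Pass 1: Select minimum 16 at index 5, swap -> [16, 37, 35, 37, 27, 22]
Pass 2: Select minimum 22 at index 5, swap -> [16, 22, 35, 37, 27, 37]
Pass 3: Select minimum 27 at index 4, swap -> [16, 22, 27, 37, 35, 37]
Pass 4: Select minimum 35 at index 4, swap -> [16, 22, 27, 35, 37, 37]


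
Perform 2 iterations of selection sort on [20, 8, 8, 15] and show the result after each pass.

Pass 1: Select minimum 8 at index 1, swap -> [8, 20, 8, 15]
Pass 2: Select minimum 8 at index 2, swap -> [8, 8, 20, 15]


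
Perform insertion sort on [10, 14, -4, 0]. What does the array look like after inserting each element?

First element 10 is already 'sorted'
Insert 14: shifted 0 elements -> [10, 14, -4, 0]
Insert -4: shifted 2 elements -> [-4, 10, 14, 0]
Insert 0: shifted 2 elements -> [-4, 0, 10, 14]


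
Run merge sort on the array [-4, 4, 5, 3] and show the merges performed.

Divide and conquer:
  Merge [-4] + [4] -> [-4, 4]
  Merge [5] + [3] -> [3, 5]
  Merge [-4, 4] + [3, 5] -> [-4, 3, 4, 5]


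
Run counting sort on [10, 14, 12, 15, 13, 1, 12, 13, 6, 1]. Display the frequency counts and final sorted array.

Count array: [0, 2, 0, 0, 0, 0, 1, 0, 0, 0, 1, 0, 2, 2, 1, 1]
(count[i] = number of elements equal to i)
Cumulative count: [0, 2, 2, 2, 2, 2, 3, 3, 3, 3, 4, 4, 6, 8, 9, 10]
Sorted: [1, 1, 6, 10, 12, 12, 13, 13, 14, 15]


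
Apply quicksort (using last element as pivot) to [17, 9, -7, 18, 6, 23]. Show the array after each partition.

Partition 1: pivot=23 at index 5 -> [17, 9, -7, 18, 6, 23]
Partition 2: pivot=6 at index 1 -> [-7, 6, 17, 18, 9, 23]
Partition 3: pivot=9 at index 2 -> [-7, 6, 9, 18, 17, 23]
Partition 4: pivot=17 at index 3 -> [-7, 6, 9, 17, 18, 23]


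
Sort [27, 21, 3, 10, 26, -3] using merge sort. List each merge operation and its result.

Divide and conquer:
  Merge [21] + [3] -> [3, 21]
  Merge [27] + [3, 21] -> [3, 21, 27]
  Merge [26] + [-3] -> [-3, 26]
  Merge [10] + [-3, 26] -> [-3, 10, 26]
  Merge [3, 21, 27] + [-3, 10, 26] -> [-3, 3, 10, 21, 26, 27]


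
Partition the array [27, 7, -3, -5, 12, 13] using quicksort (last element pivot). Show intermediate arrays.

Partition 1: pivot=13 at index 4 -> [7, -3, -5, 12, 13, 27]
Partition 2: pivot=12 at index 3 -> [7, -3, -5, 12, 13, 27]
Partition 3: pivot=-5 at index 0 -> [-5, -3, 7, 12, 13, 27]
Partition 4: pivot=7 at index 2 -> [-5, -3, 7, 12, 13, 27]


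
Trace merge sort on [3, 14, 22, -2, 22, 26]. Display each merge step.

Divide and conquer:
  Merge [14] + [22] -> [14, 22]
  Merge [3] + [14, 22] -> [3, 14, 22]
  Merge [22] + [26] -> [22, 26]
  Merge [-2] + [22, 26] -> [-2, 22, 26]
  Merge [3, 14, 22] + [-2, 22, 26] -> [-2, 3, 14, 22, 22, 26]


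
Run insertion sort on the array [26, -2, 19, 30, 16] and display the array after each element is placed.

First element 26 is already 'sorted'
Insert -2: shifted 1 elements -> [-2, 26, 19, 30, 16]
Insert 19: shifted 1 elements -> [-2, 19, 26, 30, 16]
Insert 30: shifted 0 elements -> [-2, 19, 26, 30, 16]
Insert 16: shifted 3 elements -> [-2, 16, 19, 26, 30]


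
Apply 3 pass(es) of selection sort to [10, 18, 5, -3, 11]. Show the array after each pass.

Pass 1: Select minimum -3 at index 3, swap -> [-3, 18, 5, 10, 11]
Pass 2: Select minimum 5 at index 2, swap -> [-3, 5, 18, 10, 11]
Pass 3: Select minimum 10 at index 3, swap -> [-3, 5, 10, 18, 11]


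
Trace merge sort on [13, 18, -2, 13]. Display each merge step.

Divide and conquer:
  Merge [13] + [18] -> [13, 18]
  Merge [-2] + [13] -> [-2, 13]
  Merge [13, 18] + [-2, 13] -> [-2, 13, 13, 18]


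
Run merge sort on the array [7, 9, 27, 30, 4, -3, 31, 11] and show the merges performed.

Divide and conquer:
  Merge [7] + [9] -> [7, 9]
  Merge [27] + [30] -> [27, 30]
  Merge [7, 9] + [27, 30] -> [7, 9, 27, 30]
  Merge [4] + [-3] -> [-3, 4]
  Merge [31] + [11] -> [11, 31]
  Merge [-3, 4] + [11, 31] -> [-3, 4, 11, 31]
  Merge [7, 9, 27, 30] + [-3, 4, 11, 31] -> [-3, 4, 7, 9, 11, 27, 30, 31]


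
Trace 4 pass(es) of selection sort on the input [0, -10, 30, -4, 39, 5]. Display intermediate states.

Pass 1: Select minimum -10 at index 1, swap -> [-10, 0, 30, -4, 39, 5]
Pass 2: Select minimum -4 at index 3, swap -> [-10, -4, 30, 0, 39, 5]
Pass 3: Select minimum 0 at index 3, swap -> [-10, -4, 0, 30, 39, 5]
Pass 4: Select minimum 5 at index 5, swap -> [-10, -4, 0, 5, 39, 30]


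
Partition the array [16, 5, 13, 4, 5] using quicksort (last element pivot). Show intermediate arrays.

Partition 1: pivot=5 at index 2 -> [5, 4, 5, 16, 13]
Partition 2: pivot=4 at index 0 -> [4, 5, 5, 16, 13]
Partition 3: pivot=13 at index 3 -> [4, 5, 5, 13, 16]


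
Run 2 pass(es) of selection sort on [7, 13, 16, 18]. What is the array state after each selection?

Pass 1: Select minimum 7 at index 0, swap -> [7, 13, 16, 18]
Pass 2: Select minimum 13 at index 1, swap -> [7, 13, 16, 18]


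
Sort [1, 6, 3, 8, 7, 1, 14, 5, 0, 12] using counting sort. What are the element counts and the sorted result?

Count array: [1, 2, 0, 1, 0, 1, 1, 1, 1, 0, 0, 0, 1, 0, 1]
(count[i] = number of elements equal to i)
Cumulative count: [1, 3, 3, 4, 4, 5, 6, 7, 8, 8, 8, 8, 9, 9, 10]
Sorted: [0, 1, 1, 3, 5, 6, 7, 8, 12, 14]


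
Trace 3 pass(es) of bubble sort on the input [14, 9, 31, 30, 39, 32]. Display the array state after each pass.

After pass 1: [9, 14, 30, 31, 32, 39] (3 swaps)
After pass 2: [9, 14, 30, 31, 32, 39] (0 swaps)
After pass 3: [9, 14, 30, 31, 32, 39] (0 swaps)
Total swaps: 3


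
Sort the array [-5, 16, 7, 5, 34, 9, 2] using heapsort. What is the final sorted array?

Build heap: [34, 16, 9, 5, -5, 7, 2]
Extract 34: [16, 5, 9, 2, -5, 7, 34]
Extract 16: [9, 5, 7, 2, -5, 16, 34]
Extract 9: [7, 5, -5, 2, 9, 16, 34]
Extract 7: [5, 2, -5, 7, 9, 16, 34]
Extract 5: [2, -5, 5, 7, 9, 16, 34]
Extract 2: [-5, 2, 5, 7, 9, 16, 34]


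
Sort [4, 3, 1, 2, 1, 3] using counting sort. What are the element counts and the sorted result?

Count array: [0, 2, 1, 2, 1]
(count[i] = number of elements equal to i)
Cumulative count: [0, 2, 3, 5, 6]
Sorted: [1, 1, 2, 3, 3, 4]


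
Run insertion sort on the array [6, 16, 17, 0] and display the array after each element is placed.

First element 6 is already 'sorted'
Insert 16: shifted 0 elements -> [6, 16, 17, 0]
Insert 17: shifted 0 elements -> [6, 16, 17, 0]
Insert 0: shifted 3 elements -> [0, 6, 16, 17]


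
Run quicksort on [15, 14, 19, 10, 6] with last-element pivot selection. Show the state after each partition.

Partition 1: pivot=6 at index 0 -> [6, 14, 19, 10, 15]
Partition 2: pivot=15 at index 3 -> [6, 14, 10, 15, 19]
Partition 3: pivot=10 at index 1 -> [6, 10, 14, 15, 19]


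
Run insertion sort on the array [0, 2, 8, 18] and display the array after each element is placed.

First element 0 is already 'sorted'
Insert 2: shifted 0 elements -> [0, 2, 8, 18]
Insert 8: shifted 0 elements -> [0, 2, 8, 18]
Insert 18: shifted 0 elements -> [0, 2, 8, 18]


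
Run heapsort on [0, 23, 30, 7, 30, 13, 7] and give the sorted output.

Build heap: [30, 23, 30, 7, 0, 13, 7]
Extract 30: [30, 23, 13, 7, 0, 7, 30]
Extract 30: [23, 7, 13, 7, 0, 30, 30]
Extract 23: [13, 7, 0, 7, 23, 30, 30]
Extract 13: [7, 7, 0, 13, 23, 30, 30]
Extract 7: [7, 0, 7, 13, 23, 30, 30]
Extract 7: [0, 7, 7, 13, 23, 30, 30]


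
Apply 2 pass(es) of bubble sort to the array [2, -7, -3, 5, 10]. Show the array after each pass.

After pass 1: [-7, -3, 2, 5, 10] (2 swaps)
After pass 2: [-7, -3, 2, 5, 10] (0 swaps)
Total swaps: 2


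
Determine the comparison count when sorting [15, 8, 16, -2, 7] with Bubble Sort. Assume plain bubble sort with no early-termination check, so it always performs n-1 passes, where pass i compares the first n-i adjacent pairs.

Pass 1: compare adjacent pairs (0,1)..(3,4) = 4 comparison(s), 3 swap(s) -> [8, 15, -2, 7, 16]
Pass 2: compare adjacent pairs (0,1)..(2,3) = 3 comparison(s), 2 swap(s) -> [8, -2, 7, 15, 16]
Pass 3: compare adjacent pairs (0,1)..(1,2) = 2 comparison(s), 2 swap(s) -> [-2, 7, 8, 15, 16]
Pass 4: compare adjacent pairs (0,1)..(0,1) = 1 comparison(s), 0 swap(s) -> [-2, 7, 8, 15, 16]
Total comparisons: 4 + 3 + 2 + 1 = 10


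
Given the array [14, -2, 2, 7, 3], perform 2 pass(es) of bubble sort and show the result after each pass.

After pass 1: [-2, 2, 7, 3, 14] (4 swaps)
After pass 2: [-2, 2, 3, 7, 14] (1 swaps)
Total swaps: 5


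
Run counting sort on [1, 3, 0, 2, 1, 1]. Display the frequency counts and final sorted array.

Count array: [1, 3, 1, 1]
(count[i] = number of elements equal to i)
Cumulative count: [1, 4, 5, 6]
Sorted: [0, 1, 1, 1, 2, 3]


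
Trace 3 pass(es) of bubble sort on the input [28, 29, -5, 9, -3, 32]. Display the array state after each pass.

After pass 1: [28, -5, 9, -3, 29, 32] (3 swaps)
After pass 2: [-5, 9, -3, 28, 29, 32] (3 swaps)
After pass 3: [-5, -3, 9, 28, 29, 32] (1 swaps)
Total swaps: 7


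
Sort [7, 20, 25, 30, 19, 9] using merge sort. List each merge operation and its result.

Divide and conquer:
  Merge [20] + [25] -> [20, 25]
  Merge [7] + [20, 25] -> [7, 20, 25]
  Merge [19] + [9] -> [9, 19]
  Merge [30] + [9, 19] -> [9, 19, 30]
  Merge [7, 20, 25] + [9, 19, 30] -> [7, 9, 19, 20, 25, 30]


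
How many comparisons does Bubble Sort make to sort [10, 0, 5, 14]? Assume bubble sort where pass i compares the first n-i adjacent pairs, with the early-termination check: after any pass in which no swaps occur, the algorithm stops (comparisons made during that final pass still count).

Pass 1: compare adjacent pairs (0,1)..(2,3) = 3 comparison(s), 2 swap(s) -> [0, 5, 10, 14]
Pass 2: compare adjacent pairs (0,1)..(1,2) = 2 comparison(s), 0 swap(s) -> [0, 5, 10, 14]
No swaps in this pass, so bubble sort stops here.
Total comparisons: 3 + 2 = 5


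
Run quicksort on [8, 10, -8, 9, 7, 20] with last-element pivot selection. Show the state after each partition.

Partition 1: pivot=20 at index 5 -> [8, 10, -8, 9, 7, 20]
Partition 2: pivot=7 at index 1 -> [-8, 7, 8, 9, 10, 20]
Partition 3: pivot=10 at index 4 -> [-8, 7, 8, 9, 10, 20]
Partition 4: pivot=9 at index 3 -> [-8, 7, 8, 9, 10, 20]


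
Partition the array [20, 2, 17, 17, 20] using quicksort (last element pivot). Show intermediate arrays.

Partition 1: pivot=20 at index 4 -> [20, 2, 17, 17, 20]
Partition 2: pivot=17 at index 2 -> [2, 17, 17, 20, 20]
Partition 3: pivot=17 at index 1 -> [2, 17, 17, 20, 20]


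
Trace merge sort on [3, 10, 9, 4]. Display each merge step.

Divide and conquer:
  Merge [3] + [10] -> [3, 10]
  Merge [9] + [4] -> [4, 9]
  Merge [3, 10] + [4, 9] -> [3, 4, 9, 10]


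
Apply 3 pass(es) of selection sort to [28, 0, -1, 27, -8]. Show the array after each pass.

Pass 1: Select minimum -8 at index 4, swap -> [-8, 0, -1, 27, 28]
Pass 2: Select minimum -1 at index 2, swap -> [-8, -1, 0, 27, 28]
Pass 3: Select minimum 0 at index 2, swap -> [-8, -1, 0, 27, 28]


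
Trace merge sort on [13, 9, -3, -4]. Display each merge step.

Divide and conquer:
  Merge [13] + [9] -> [9, 13]
  Merge [-3] + [-4] -> [-4, -3]
  Merge [9, 13] + [-4, -3] -> [-4, -3, 9, 13]


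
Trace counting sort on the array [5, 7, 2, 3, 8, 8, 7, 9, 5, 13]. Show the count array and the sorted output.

Count array: [0, 0, 1, 1, 0, 2, 0, 2, 2, 1, 0, 0, 0, 1]
(count[i] = number of elements equal to i)
Cumulative count: [0, 0, 1, 2, 2, 4, 4, 6, 8, 9, 9, 9, 9, 10]
Sorted: [2, 3, 5, 5, 7, 7, 8, 8, 9, 13]


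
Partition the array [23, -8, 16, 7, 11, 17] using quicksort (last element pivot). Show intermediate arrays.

Partition 1: pivot=17 at index 4 -> [-8, 16, 7, 11, 17, 23]
Partition 2: pivot=11 at index 2 -> [-8, 7, 11, 16, 17, 23]
Partition 3: pivot=7 at index 1 -> [-8, 7, 11, 16, 17, 23]


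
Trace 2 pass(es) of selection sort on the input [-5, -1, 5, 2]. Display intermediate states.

Pass 1: Select minimum -5 at index 0, swap -> [-5, -1, 5, 2]
Pass 2: Select minimum -1 at index 1, swap -> [-5, -1, 5, 2]


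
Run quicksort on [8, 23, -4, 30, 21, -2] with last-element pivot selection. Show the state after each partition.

Partition 1: pivot=-2 at index 1 -> [-4, -2, 8, 30, 21, 23]
Partition 2: pivot=23 at index 4 -> [-4, -2, 8, 21, 23, 30]
Partition 3: pivot=21 at index 3 -> [-4, -2, 8, 21, 23, 30]


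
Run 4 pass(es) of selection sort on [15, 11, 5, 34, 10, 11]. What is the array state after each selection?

Pass 1: Select minimum 5 at index 2, swap -> [5, 11, 15, 34, 10, 11]
Pass 2: Select minimum 10 at index 4, swap -> [5, 10, 15, 34, 11, 11]
Pass 3: Select minimum 11 at index 4, swap -> [5, 10, 11, 34, 15, 11]
Pass 4: Select minimum 11 at index 5, swap -> [5, 10, 11, 11, 15, 34]


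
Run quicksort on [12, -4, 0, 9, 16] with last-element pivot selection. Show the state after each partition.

Partition 1: pivot=16 at index 4 -> [12, -4, 0, 9, 16]
Partition 2: pivot=9 at index 2 -> [-4, 0, 9, 12, 16]
Partition 3: pivot=0 at index 1 -> [-4, 0, 9, 12, 16]


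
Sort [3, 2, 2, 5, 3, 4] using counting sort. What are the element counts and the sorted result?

Count array: [0, 0, 2, 2, 1, 1]
(count[i] = number of elements equal to i)
Cumulative count: [0, 0, 2, 4, 5, 6]
Sorted: [2, 2, 3, 3, 4, 5]


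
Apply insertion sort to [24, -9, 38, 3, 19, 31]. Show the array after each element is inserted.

First element 24 is already 'sorted'
Insert -9: shifted 1 elements -> [-9, 24, 38, 3, 19, 31]
Insert 38: shifted 0 elements -> [-9, 24, 38, 3, 19, 31]
Insert 3: shifted 2 elements -> [-9, 3, 24, 38, 19, 31]
Insert 19: shifted 2 elements -> [-9, 3, 19, 24, 38, 31]
Insert 31: shifted 1 elements -> [-9, 3, 19, 24, 31, 38]


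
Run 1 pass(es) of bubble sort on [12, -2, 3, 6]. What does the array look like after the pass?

After pass 1: [-2, 3, 6, 12] (3 swaps)
Total swaps: 3


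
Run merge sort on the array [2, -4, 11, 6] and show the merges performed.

Divide and conquer:
  Merge [2] + [-4] -> [-4, 2]
  Merge [11] + [6] -> [6, 11]
  Merge [-4, 2] + [6, 11] -> [-4, 2, 6, 11]


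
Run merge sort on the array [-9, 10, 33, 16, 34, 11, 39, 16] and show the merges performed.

Divide and conquer:
  Merge [-9] + [10] -> [-9, 10]
  Merge [33] + [16] -> [16, 33]
  Merge [-9, 10] + [16, 33] -> [-9, 10, 16, 33]
  Merge [34] + [11] -> [11, 34]
  Merge [39] + [16] -> [16, 39]
  Merge [11, 34] + [16, 39] -> [11, 16, 34, 39]
  Merge [-9, 10, 16, 33] + [11, 16, 34, 39] -> [-9, 10, 11, 16, 16, 33, 34, 39]


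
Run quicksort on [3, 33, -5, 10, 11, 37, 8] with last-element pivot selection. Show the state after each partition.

Partition 1: pivot=8 at index 2 -> [3, -5, 8, 10, 11, 37, 33]
Partition 2: pivot=-5 at index 0 -> [-5, 3, 8, 10, 11, 37, 33]
Partition 3: pivot=33 at index 5 -> [-5, 3, 8, 10, 11, 33, 37]
Partition 4: pivot=11 at index 4 -> [-5, 3, 8, 10, 11, 33, 37]


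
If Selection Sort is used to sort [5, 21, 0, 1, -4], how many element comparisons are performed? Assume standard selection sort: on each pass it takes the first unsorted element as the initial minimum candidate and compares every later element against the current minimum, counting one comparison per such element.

Pass 1: scan indices 1..4 for the minimum = 4 comparison(s); min is -4, place at index 0 -> [-4, 21, 0, 1, 5]
Pass 2: scan indices 2..4 for the minimum = 3 comparison(s); min is 0, place at index 1 -> [-4, 0, 21, 1, 5]
Pass 3: scan indices 3..4 for the minimum = 2 comparison(s); min is 1, place at index 2 -> [-4, 0, 1, 21, 5]
Pass 4: scan indices 4..4 for the minimum = 1 comparison(s); min is 5, place at index 3 -> [-4, 0, 1, 5, 21]
Selection sort always scans the whole unsorted suffix, so the count is (n-1) + (n-2) + ... + 1 = n(n-1)/2 = 5*4/2 = 10 regardless of the input order.
Total comparisons: 4 + 3 + 2 + 1 = 10


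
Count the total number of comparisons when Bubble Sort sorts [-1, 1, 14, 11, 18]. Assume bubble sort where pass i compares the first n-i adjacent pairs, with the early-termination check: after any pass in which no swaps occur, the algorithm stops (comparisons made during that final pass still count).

Pass 1: compare adjacent pairs (0,1)..(3,4) = 4 comparison(s), 1 swap(s) -> [-1, 1, 11, 14, 18]
Pass 2: compare adjacent pairs (0,1)..(2,3) = 3 comparison(s), 0 swap(s) -> [-1, 1, 11, 14, 18]
No swaps in this pass, so bubble sort stops here.
Total comparisons: 4 + 3 = 7


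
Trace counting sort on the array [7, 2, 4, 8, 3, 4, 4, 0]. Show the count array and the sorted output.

Count array: [1, 0, 1, 1, 3, 0, 0, 1, 1]
(count[i] = number of elements equal to i)
Cumulative count: [1, 1, 2, 3, 6, 6, 6, 7, 8]
Sorted: [0, 2, 3, 4, 4, 4, 7, 8]


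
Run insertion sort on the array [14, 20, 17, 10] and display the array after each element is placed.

First element 14 is already 'sorted'
Insert 20: shifted 0 elements -> [14, 20, 17, 10]
Insert 17: shifted 1 elements -> [14, 17, 20, 10]
Insert 10: shifted 3 elements -> [10, 14, 17, 20]


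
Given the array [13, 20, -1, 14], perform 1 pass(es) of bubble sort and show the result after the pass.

After pass 1: [13, -1, 14, 20] (2 swaps)
Total swaps: 2


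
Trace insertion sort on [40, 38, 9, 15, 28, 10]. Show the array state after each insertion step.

First element 40 is already 'sorted'
Insert 38: shifted 1 elements -> [38, 40, 9, 15, 28, 10]
Insert 9: shifted 2 elements -> [9, 38, 40, 15, 28, 10]
Insert 15: shifted 2 elements -> [9, 15, 38, 40, 28, 10]
Insert 28: shifted 2 elements -> [9, 15, 28, 38, 40, 10]
Insert 10: shifted 4 elements -> [9, 10, 15, 28, 38, 40]


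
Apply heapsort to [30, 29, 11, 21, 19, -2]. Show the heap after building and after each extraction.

Build heap: [30, 29, 11, 21, 19, -2]
Extract 30: [29, 21, 11, -2, 19, 30]
Extract 29: [21, 19, 11, -2, 29, 30]
Extract 21: [19, -2, 11, 21, 29, 30]
Extract 19: [11, -2, 19, 21, 29, 30]
Extract 11: [-2, 11, 19, 21, 29, 30]


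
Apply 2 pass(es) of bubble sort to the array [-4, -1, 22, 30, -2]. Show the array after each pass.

After pass 1: [-4, -1, 22, -2, 30] (1 swaps)
After pass 2: [-4, -1, -2, 22, 30] (1 swaps)
Total swaps: 2


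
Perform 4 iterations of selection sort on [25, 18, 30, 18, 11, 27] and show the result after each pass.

Pass 1: Select minimum 11 at index 4, swap -> [11, 18, 30, 18, 25, 27]
Pass 2: Select minimum 18 at index 1, swap -> [11, 18, 30, 18, 25, 27]
Pass 3: Select minimum 18 at index 3, swap -> [11, 18, 18, 30, 25, 27]
Pass 4: Select minimum 25 at index 4, swap -> [11, 18, 18, 25, 30, 27]


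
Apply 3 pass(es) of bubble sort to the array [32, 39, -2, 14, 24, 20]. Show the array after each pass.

After pass 1: [32, -2, 14, 24, 20, 39] (4 swaps)
After pass 2: [-2, 14, 24, 20, 32, 39] (4 swaps)
After pass 3: [-2, 14, 20, 24, 32, 39] (1 swaps)
Total swaps: 9


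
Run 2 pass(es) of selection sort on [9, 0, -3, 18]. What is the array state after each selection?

Pass 1: Select minimum -3 at index 2, swap -> [-3, 0, 9, 18]
Pass 2: Select minimum 0 at index 1, swap -> [-3, 0, 9, 18]


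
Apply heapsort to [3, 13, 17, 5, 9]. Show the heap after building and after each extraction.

Build heap: [17, 13, 3, 5, 9]
Extract 17: [13, 9, 3, 5, 17]
Extract 13: [9, 5, 3, 13, 17]
Extract 9: [5, 3, 9, 13, 17]
Extract 5: [3, 5, 9, 13, 17]


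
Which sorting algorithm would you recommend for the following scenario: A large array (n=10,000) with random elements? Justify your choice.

Best choice: Quicksort or Mergesort
Reason: Both have O(n log n) average case; quicksort has lower constant factors


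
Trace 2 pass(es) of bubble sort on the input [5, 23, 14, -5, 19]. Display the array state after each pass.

After pass 1: [5, 14, -5, 19, 23] (3 swaps)
After pass 2: [5, -5, 14, 19, 23] (1 swaps)
Total swaps: 4


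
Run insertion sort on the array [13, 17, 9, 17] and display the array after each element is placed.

First element 13 is already 'sorted'
Insert 17: shifted 0 elements -> [13, 17, 9, 17]
Insert 9: shifted 2 elements -> [9, 13, 17, 17]
Insert 17: shifted 0 elements -> [9, 13, 17, 17]


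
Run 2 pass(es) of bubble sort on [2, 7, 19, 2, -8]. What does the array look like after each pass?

After pass 1: [2, 7, 2, -8, 19] (2 swaps)
After pass 2: [2, 2, -8, 7, 19] (2 swaps)
Total swaps: 4


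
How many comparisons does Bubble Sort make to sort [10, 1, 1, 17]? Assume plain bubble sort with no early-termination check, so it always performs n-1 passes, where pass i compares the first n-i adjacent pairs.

Pass 1: compare adjacent pairs (0,1)..(2,3) = 3 comparison(s), 2 swap(s) -> [1, 1, 10, 17]
Pass 2: compare adjacent pairs (0,1)..(1,2) = 2 comparison(s), 0 swap(s) -> [1, 1, 10, 17]
Pass 3: compare adjacent pairs (0,1)..(0,1) = 1 comparison(s), 0 swap(s) -> [1, 1, 10, 17]
Total comparisons: 3 + 2 + 1 = 6


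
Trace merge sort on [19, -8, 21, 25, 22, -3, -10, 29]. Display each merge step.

Divide and conquer:
  Merge [19] + [-8] -> [-8, 19]
  Merge [21] + [25] -> [21, 25]
  Merge [-8, 19] + [21, 25] -> [-8, 19, 21, 25]
  Merge [22] + [-3] -> [-3, 22]
  Merge [-10] + [29] -> [-10, 29]
  Merge [-3, 22] + [-10, 29] -> [-10, -3, 22, 29]
  Merge [-8, 19, 21, 25] + [-10, -3, 22, 29] -> [-10, -8, -3, 19, 21, 22, 25, 29]


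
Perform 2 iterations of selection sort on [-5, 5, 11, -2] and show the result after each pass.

Pass 1: Select minimum -5 at index 0, swap -> [-5, 5, 11, -2]
Pass 2: Select minimum -2 at index 3, swap -> [-5, -2, 11, 5]


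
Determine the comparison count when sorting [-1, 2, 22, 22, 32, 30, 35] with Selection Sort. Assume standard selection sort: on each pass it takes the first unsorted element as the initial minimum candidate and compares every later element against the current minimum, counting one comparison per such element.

Pass 1: scan indices 1..6 for the minimum = 6 comparison(s); min is -1, place at index 0 -> [-1, 2, 22, 22, 32, 30, 35]
Pass 2: scan indices 2..6 for the minimum = 5 comparison(s); min is 2, place at index 1 -> [-1, 2, 22, 22, 32, 30, 35]
Pass 3: scan indices 3..6 for the minimum = 4 comparison(s); min is 22, place at index 2 -> [-1, 2, 22, 22, 32, 30, 35]
Pass 4: scan indices 4..6 for the minimum = 3 comparison(s); min is 22, place at index 3 -> [-1, 2, 22, 22, 32, 30, 35]
Pass 5: scan indices 5..6 for the minimum = 2 comparison(s); min is 30, place at index 4 -> [-1, 2, 22, 22, 30, 32, 35]
Pass 6: scan indices 6..6 for the minimum = 1 comparison(s); min is 32, place at index 5 -> [-1, 2, 22, 22, 30, 32, 35]
Selection sort always scans the whole unsorted suffix, so the count is (n-1) + (n-2) + ... + 1 = n(n-1)/2 = 7*6/2 = 21 regardless of the input order.
Total comparisons: 6 + 5 + 4 + 3 + 2 + 1 = 21


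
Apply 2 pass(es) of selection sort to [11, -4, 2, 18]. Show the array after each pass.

Pass 1: Select minimum -4 at index 1, swap -> [-4, 11, 2, 18]
Pass 2: Select minimum 2 at index 2, swap -> [-4, 2, 11, 18]


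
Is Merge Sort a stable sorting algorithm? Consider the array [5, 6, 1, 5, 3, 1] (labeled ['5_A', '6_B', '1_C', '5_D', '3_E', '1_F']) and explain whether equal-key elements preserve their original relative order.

Trace Merge Sort on the labeled array (the key is the number; the letter only tracks identity):
  Merge [6_B] + [1_C] -> [1_C, 6_B]
  Merge [5_A] + [1_C, 6_B] -> [1_C, 5_A, 6_B]
  Merge [3_E] + [1_F] -> [1_F, 3_E]
  Merge [5_D] + [1_F, 3_E] -> [1_F, 3_E, 5_D]
  Merge [1_C, 5_A, 6_B] + [1_F, 3_E, 5_D] -> [1_C, 1_F, 3_E, 5_A, 5_D, 6_B]
Final order: [1_C, 1_F, 3_E, 5_A, 5_D, 6_B]
Equal keys:
  value 1: originally 1_C, 1_F; after sorting 1_C, 1_F -> order preserved
  value 5: originally 5_A, 5_D; after sorting 5_A, 5_D -> order preserved
All equal keys kept their original relative order. Merge Sort is stable: when the heads of the two halves are equal the merge takes from the left half first.
Answer: Stable


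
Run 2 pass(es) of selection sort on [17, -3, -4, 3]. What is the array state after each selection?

Pass 1: Select minimum -4 at index 2, swap -> [-4, -3, 17, 3]
Pass 2: Select minimum -3 at index 1, swap -> [-4, -3, 17, 3]


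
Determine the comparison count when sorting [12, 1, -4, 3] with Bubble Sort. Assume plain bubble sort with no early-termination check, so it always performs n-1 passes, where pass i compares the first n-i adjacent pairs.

Pass 1: compare adjacent pairs (0,1)..(2,3) = 3 comparison(s), 3 swap(s) -> [1, -4, 3, 12]
Pass 2: compare adjacent pairs (0,1)..(1,2) = 2 comparison(s), 1 swap(s) -> [-4, 1, 3, 12]
Pass 3: compare adjacent pairs (0,1)..(0,1) = 1 comparison(s), 0 swap(s) -> [-4, 1, 3, 12]
Total comparisons: 3 + 2 + 1 = 6


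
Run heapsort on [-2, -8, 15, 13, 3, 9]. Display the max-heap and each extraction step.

Build heap: [15, 13, 9, -8, 3, -2]
Extract 15: [13, 3, 9, -8, -2, 15]
Extract 13: [9, 3, -2, -8, 13, 15]
Extract 9: [3, -8, -2, 9, 13, 15]
Extract 3: [-2, -8, 3, 9, 13, 15]
Extract -2: [-8, -2, 3, 9, 13, 15]


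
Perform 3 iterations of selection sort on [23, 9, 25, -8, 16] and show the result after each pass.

Pass 1: Select minimum -8 at index 3, swap -> [-8, 9, 25, 23, 16]
Pass 2: Select minimum 9 at index 1, swap -> [-8, 9, 25, 23, 16]
Pass 3: Select minimum 16 at index 4, swap -> [-8, 9, 16, 23, 25]


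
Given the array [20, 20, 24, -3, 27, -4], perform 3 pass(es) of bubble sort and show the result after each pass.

After pass 1: [20, 20, -3, 24, -4, 27] (2 swaps)
After pass 2: [20, -3, 20, -4, 24, 27] (2 swaps)
After pass 3: [-3, 20, -4, 20, 24, 27] (2 swaps)
Total swaps: 6


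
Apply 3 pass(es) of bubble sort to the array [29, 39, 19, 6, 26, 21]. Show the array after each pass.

After pass 1: [29, 19, 6, 26, 21, 39] (4 swaps)
After pass 2: [19, 6, 26, 21, 29, 39] (4 swaps)
After pass 3: [6, 19, 21, 26, 29, 39] (2 swaps)
Total swaps: 10
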